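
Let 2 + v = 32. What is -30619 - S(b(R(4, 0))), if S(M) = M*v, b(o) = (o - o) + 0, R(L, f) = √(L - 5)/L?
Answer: -30619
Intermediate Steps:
v = 30 (v = -2 + 32 = 30)
R(L, f) = √(-5 + L)/L
b(o) = 0 (b(o) = 0 + 0 = 0)
S(M) = 30*M (S(M) = M*30 = 30*M)
-30619 - S(b(R(4, 0))) = -30619 - 30*0 = -30619 - 1*0 = -30619 + 0 = -30619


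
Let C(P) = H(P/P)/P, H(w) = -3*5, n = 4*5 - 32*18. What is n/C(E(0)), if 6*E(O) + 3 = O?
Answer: -278/15 ≈ -18.533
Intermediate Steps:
E(O) = -1/2 + O/6
n = -556 (n = 20 - 576 = -556)
H(w) = -15
C(P) = -15/P
n/C(E(0)) = -556/((-15/(-1/2 + (1/6)*0))) = -556/((-15/(-1/2 + 0))) = -556/((-15/(-1/2))) = -556/((-15*(-2))) = -556/30 = -556*1/30 = -278/15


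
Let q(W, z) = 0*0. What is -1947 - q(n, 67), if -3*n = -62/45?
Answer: -1947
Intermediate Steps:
n = 62/135 (n = -(-62)/(3*45) = -⅓*(-62/45) = 62/135 ≈ 0.45926)
q(W, z) = 0
-1947 - q(n, 67) = -1947 - 1*0 = -1947 + 0 = -1947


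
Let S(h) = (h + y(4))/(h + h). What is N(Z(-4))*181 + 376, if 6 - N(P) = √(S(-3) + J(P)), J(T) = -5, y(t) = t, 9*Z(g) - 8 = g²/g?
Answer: 1462 - 181*I*√186/6 ≈ 1462.0 - 411.42*I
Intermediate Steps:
Z(g) = 8/9 + g/9 (Z(g) = 8/9 + (g²/g)/9 = 8/9 + g/9)
S(h) = (4 + h)/(2*h) (S(h) = (h + 4)/(h + h) = (4 + h)/((2*h)) = (4 + h)*(1/(2*h)) = (4 + h)/(2*h))
N(P) = 6 - I*√186/6 (N(P) = 6 - √((½)*(4 - 3)/(-3) - 5) = 6 - √((½)*(-⅓)*1 - 5) = 6 - √(-⅙ - 5) = 6 - √(-31/6) = 6 - I*√186/6)
N(Z(-4))*181 + 376 = (6 - I*√186/6)*181 + 376 = (1086 - 181*I*√186/6) + 376 = 1462 - 181*I*√186/6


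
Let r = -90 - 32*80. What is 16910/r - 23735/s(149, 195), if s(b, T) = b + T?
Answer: -6871479/91160 ≈ -75.378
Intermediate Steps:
s(b, T) = T + b
r = -2650 (r = -90 - 2560 = -2650)
16910/r - 23735/s(149, 195) = 16910/(-2650) - 23735/(195 + 149) = 16910*(-1/2650) - 23735/344 = -1691/265 - 23735*1/344 = -1691/265 - 23735/344 = -6871479/91160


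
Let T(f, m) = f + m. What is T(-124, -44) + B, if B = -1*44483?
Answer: -44651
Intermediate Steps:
B = -44483
T(-124, -44) + B = (-124 - 44) - 44483 = -168 - 44483 = -44651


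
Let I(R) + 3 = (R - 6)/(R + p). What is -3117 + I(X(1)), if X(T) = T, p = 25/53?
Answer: -243625/78 ≈ -3123.4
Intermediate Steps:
p = 25/53 (p = 25*(1/53) = 25/53 ≈ 0.47170)
I(R) = -3 + (-6 + R)/(25/53 + R) (I(R) = -3 + (R - 6)/(R + 25/53) = -3 + (-6 + R)/(25/53 + R))
-3117 + I(X(1)) = -3117 + (-393 - 106*1)/(25 + 53*1) = -3117 + (-393 - 106)/(25 + 53) = -3117 - 499/78 = -243625/78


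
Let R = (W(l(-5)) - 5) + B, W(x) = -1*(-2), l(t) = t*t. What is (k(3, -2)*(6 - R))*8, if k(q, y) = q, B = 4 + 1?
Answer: 96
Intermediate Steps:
l(t) = t²
W(x) = 2
B = 5
R = 2 (R = (2 - 5) + 5 = -3 + 5 = 2)
(k(3, -2)*(6 - R))*8 = (3*(6 - 1*2))*8 = (3*(6 - 2))*8 = (3*4)*8 = 12*8 = 96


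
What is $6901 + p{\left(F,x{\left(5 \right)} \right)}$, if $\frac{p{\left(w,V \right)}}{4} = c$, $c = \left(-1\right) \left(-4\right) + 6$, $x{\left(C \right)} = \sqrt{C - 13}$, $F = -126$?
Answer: $6941$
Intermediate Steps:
$x{\left(C \right)} = \sqrt{-13 + C}$
$c = 10$ ($c = 4 + 6 = 10$)
$p{\left(w,V \right)} = 40$ ($p{\left(w,V \right)} = 4 \cdot 10 = 40$)
$6901 + p{\left(F,x{\left(5 \right)} \right)} = 6901 + 40 = 6941$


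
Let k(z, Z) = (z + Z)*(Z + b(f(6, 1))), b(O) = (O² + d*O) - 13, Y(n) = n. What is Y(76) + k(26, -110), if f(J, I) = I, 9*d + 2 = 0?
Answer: 31028/3 ≈ 10343.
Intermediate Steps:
d = -2/9 (d = -2/9 + (⅑)*0 = -2/9 + 0 = -2/9 ≈ -0.22222)
b(O) = -13 + O² - 2*O/9 (b(O) = (O² - 2*O/9) - 13 = -13 + O² - 2*O/9)
k(z, Z) = (-110/9 + Z)*(Z + z) (k(z, Z) = (z + Z)*(Z + (-13 + 1² - 2/9*1)) = (Z + z)*(Z + (-13 + 1 - 2/9)) = (Z + z)*(Z - 110/9) = (Z + z)*(-110/9 + Z) = (-110/9 + Z)*(Z + z))
Y(76) + k(26, -110) = 76 + ((-110)² - 110/9*(-110) - 110/9*26 - 110*26) = 76 + (12100 + 12100/9 - 2860/9 - 2860) = 76 + 30800/3 = 31028/3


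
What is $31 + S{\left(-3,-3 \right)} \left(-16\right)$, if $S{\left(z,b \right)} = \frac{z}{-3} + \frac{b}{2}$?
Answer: $39$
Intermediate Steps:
$S{\left(z,b \right)} = \frac{b}{2} - \frac{z}{3}$ ($S{\left(z,b \right)} = z \left(- \frac{1}{3}\right) + b \frac{1}{2} = - \frac{z}{3} + \frac{b}{2} = \frac{b}{2} - \frac{z}{3}$)
$31 + S{\left(-3,-3 \right)} \left(-16\right) = 31 + \left(\frac{1}{2} \left(-3\right) - -1\right) \left(-16\right) = 31 + \left(- \frac{3}{2} + 1\right) \left(-16\right) = 31 - -8 = 31 + 8 = 39$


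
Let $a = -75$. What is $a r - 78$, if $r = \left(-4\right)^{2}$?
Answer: $-1278$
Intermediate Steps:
$r = 16$
$a r - 78 = \left(-75\right) 16 - 78 = -1200 - 78 = -1278$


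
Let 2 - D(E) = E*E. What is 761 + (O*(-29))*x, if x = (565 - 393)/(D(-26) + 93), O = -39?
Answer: 247609/581 ≈ 426.18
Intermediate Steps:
D(E) = 2 - E² (D(E) = 2 - E*E = 2 - E²)
x = -172/581 (x = (565 - 393)/((2 - 1*(-26)²) + 93) = 172/((2 - 1*676) + 93) = 172/((2 - 676) + 93) = 172/(-674 + 93) = 172/(-581) = 172*(-1/581) = -172/581 ≈ -0.29604)
761 + (O*(-29))*x = 761 - 39*(-29)*(-172/581) = 761 + 1131*(-172/581) = 761 - 194532/581 = 247609/581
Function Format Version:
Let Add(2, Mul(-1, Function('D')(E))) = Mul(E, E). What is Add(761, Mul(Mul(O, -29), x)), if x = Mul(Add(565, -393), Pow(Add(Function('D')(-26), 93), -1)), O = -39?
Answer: Rational(247609, 581) ≈ 426.18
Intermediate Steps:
Function('D')(E) = Add(2, Mul(-1, Pow(E, 2))) (Function('D')(E) = Add(2, Mul(-1, Mul(E, E))) = Add(2, Mul(-1, Pow(E, 2))))
x = Rational(-172, 581) (x = Mul(Add(565, -393), Pow(Add(Add(2, Mul(-1, Pow(-26, 2))), 93), -1)) = Mul(172, Pow(Add(Add(2, Mul(-1, 676)), 93), -1)) = Mul(172, Pow(Add(Add(2, -676), 93), -1)) = Mul(172, Pow(Add(-674, 93), -1)) = Mul(172, Pow(-581, -1)) = Mul(172, Rational(-1, 581)) = Rational(-172, 581) ≈ -0.29604)
Add(761, Mul(Mul(O, -29), x)) = Add(761, Mul(Mul(-39, -29), Rational(-172, 581))) = Add(761, Mul(1131, Rational(-172, 581))) = Add(761, Rational(-194532, 581)) = Rational(247609, 581)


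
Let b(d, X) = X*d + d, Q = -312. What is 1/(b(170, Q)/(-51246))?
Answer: 25623/26435 ≈ 0.96928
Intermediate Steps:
b(d, X) = d + X*d
1/(b(170, Q)/(-51246)) = 1/((170*(1 - 312))/(-51246)) = 1/((170*(-311))*(-1/51246)) = 1/(-52870*(-1/51246)) = 1/(26435/25623) = 25623/26435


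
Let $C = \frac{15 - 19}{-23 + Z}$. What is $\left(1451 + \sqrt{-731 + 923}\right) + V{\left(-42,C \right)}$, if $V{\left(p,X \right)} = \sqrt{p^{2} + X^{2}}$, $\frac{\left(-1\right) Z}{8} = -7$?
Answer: $1451 + 8 \sqrt{3} + \frac{2 \sqrt{480253}}{33} \approx 1506.9$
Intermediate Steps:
$Z = 56$ ($Z = \left(-8\right) \left(-7\right) = 56$)
$C = - \frac{4}{33}$ ($C = \frac{15 - 19}{-23 + 56} = - \frac{4}{33} \approx -0.12121$)
$V{\left(p,X \right)} = \sqrt{X^{2} + p^{2}}$
$\left(1451 + \sqrt{-731 + 923}\right) + V{\left(-42,C \right)} = \left(1451 + \sqrt{-731 + 923}\right) + \sqrt{\left(- \frac{4}{33}\right)^{2} + \left(-42\right)^{2}} = \left(1451 + \sqrt{192}\right) + \sqrt{\frac{16}{1089} + 1764} = \left(1451 + 8 \sqrt{3}\right) + \sqrt{\frac{1921012}{1089}} = \left(1451 + 8 \sqrt{3}\right) + \frac{2 \sqrt{480253}}{33} = 1451 + 8 \sqrt{3} + \frac{2 \sqrt{480253}}{33}$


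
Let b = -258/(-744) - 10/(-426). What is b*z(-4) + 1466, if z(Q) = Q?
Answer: 9670219/6603 ≈ 1464.5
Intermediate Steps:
b = 9779/26412 (b = -258*(-1/744) - 10*(-1/426) = 43/124 + 5/213 = 9779/26412 ≈ 0.37025)
b*z(-4) + 1466 = (9779/26412)*(-4) + 1466 = -9779/6603 + 1466 = 9670219/6603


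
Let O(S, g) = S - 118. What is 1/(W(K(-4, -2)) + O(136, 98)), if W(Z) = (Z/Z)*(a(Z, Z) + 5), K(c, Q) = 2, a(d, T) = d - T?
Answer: 1/23 ≈ 0.043478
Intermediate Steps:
O(S, g) = -118 + S
W(Z) = 5 (W(Z) = (Z/Z)*((Z - Z) + 5) = 1*(0 + 5) = 1*5 = 5)
1/(W(K(-4, -2)) + O(136, 98)) = 1/(5 + (-118 + 136)) = 1/(5 + 18) = 1/23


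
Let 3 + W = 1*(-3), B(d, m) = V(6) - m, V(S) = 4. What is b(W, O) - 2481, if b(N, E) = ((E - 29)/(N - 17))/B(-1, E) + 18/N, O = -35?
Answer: -2228084/897 ≈ -2483.9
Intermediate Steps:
B(d, m) = 4 - m
W = -6 (W = -3 + 1*(-3) = -3 - 3 = -6)
b(N, E) = 18/N + (-29 + E)/((-17 + N)*(4 - E)) (b(N, E) = ((E - 29)/(N - 17))/(4 - E) + 18/N = ((-29 + E)/(-17 + N))/(4 - E) + 18/N = (-29 + E)/((-17 + N)*(4 - E)) + 18/N = 18/N + (-29 + E)/((-17 + N)*(4 - E)))
b(W, O) - 2481 = (1224 - 306*(-35) + 29*(-6) - 1*(-35)*(-6) + 18*(-6)*(-4 - 35))/((-6)*(-17 - 6)*(-4 - 35)) - 2481 = -⅙*(1224 + 10710 - 174 - 210 + 18*(-6)*(-39))/(-23*(-39)) - 2481 = -⅙*(-1/23)*(-1/39)*(1224 + 10710 - 174 - 210 + 4212) - 2481 = -⅙*(-1/23)*(-1/39)*15762 - 2481 = -2627/897 - 2481 = -2228084/897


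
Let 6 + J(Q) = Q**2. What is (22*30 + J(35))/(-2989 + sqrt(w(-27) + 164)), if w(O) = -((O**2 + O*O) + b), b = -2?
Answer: -5616331/8935413 - 3758*I*sqrt(323)/8935413 ≈ -0.62855 - 0.0075586*I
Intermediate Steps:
w(O) = 2 - 2*O**2 (w(O) = -((O**2 + O*O) - 2) = -((O**2 + O**2) - 2) = -(2*O**2 - 2) = -(-2 + 2*O**2) = 2 - 2*O**2)
J(Q) = -6 + Q**2
(22*30 + J(35))/(-2989 + sqrt(w(-27) + 164)) = (22*30 + (-6 + 35**2))/(-2989 + sqrt((2 - 2*(-27)**2) + 164)) = (660 + (-6 + 1225))/(-2989 + sqrt((2 - 2*729) + 164)) = (660 + 1219)/(-2989 + sqrt((2 - 1458) + 164)) = 1879/(-2989 + sqrt(-1456 + 164)) = 1879/(-2989 + sqrt(-1292)) = 1879/(-2989 + 2*I*sqrt(323))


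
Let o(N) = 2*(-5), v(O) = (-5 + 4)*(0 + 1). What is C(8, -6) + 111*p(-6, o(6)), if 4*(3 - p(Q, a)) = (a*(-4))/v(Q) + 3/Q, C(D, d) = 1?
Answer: 11663/8 ≈ 1457.9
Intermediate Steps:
v(O) = -1 (v(O) = -1*1 = -1)
o(N) = -10
p(Q, a) = 3 - a - 3/(4*Q) (p(Q, a) = 3 - ((a*(-4))/(-1) + 3/Q)/4 = 3 - (-4*a*(-1) + 3/Q)/4 = 3 - (4*a + 3/Q)/4 = 3 - (3/Q + 4*a)/4 = 3 + (-a - 3/(4*Q)) = 3 - a - 3/(4*Q))
C(8, -6) + 111*p(-6, o(6)) = 1 + 111*(3 - 1*(-10) - ¾/(-6)) = 1 + 111*(3 + 10 - ¾*(-⅙)) = 1 + 111*(3 + 10 + ⅛) = 1 + 111*(105/8) = 1 + 11655/8 = 11663/8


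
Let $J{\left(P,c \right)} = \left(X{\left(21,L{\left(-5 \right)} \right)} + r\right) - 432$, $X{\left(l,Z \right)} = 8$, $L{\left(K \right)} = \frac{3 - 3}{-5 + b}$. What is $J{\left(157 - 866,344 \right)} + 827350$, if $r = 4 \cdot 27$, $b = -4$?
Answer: $827034$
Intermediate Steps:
$L{\left(K \right)} = 0$ ($L{\left(K \right)} = \frac{3 - 3}{-5 - 4} = \frac{0}{-9} = 0 \left(- \frac{1}{9}\right) = 0$)
$r = 108$
$J{\left(P,c \right)} = -316$ ($J{\left(P,c \right)} = \left(8 + 108\right) - 432 = 116 - 432 = -316$)
$J{\left(157 - 866,344 \right)} + 827350 = -316 + 827350 = 827034$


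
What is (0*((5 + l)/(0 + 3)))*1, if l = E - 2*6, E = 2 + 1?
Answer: 0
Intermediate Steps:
E = 3
l = -9 (l = 3 - 2*6 = 3 - 12 = -9)
(0*((5 + l)/(0 + 3)))*1 = (0*((5 - 9)/(0 + 3)))*1 = (0*(-4/3))*1 = 0*1 = 0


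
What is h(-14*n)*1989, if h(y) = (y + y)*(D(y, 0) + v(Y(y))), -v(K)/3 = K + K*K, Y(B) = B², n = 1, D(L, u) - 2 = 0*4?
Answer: 6451027128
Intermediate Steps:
D(L, u) = 2 (D(L, u) = 2 + 0*4 = 2 + 0 = 2)
v(K) = -3*K - 3*K² (v(K) = -3*(K + K*K) = -3*(K + K²) = -3*K - 3*K²)
h(y) = 2*y*(2 - 3*y²*(1 + y²)) (h(y) = (y + y)*(2 - 3*y²*(1 + y²)) = (2*y)*(2 - 3*y²*(1 + y²)) = 2*y*(2 - 3*y²*(1 + y²)))
h(-14*n)*1989 = (-6*(-14*1)³ - 6*(-14*1)⁵ + 4*(-14*1))*1989 = (-6*(-14)³ - 6*(-14)⁵ + 4*(-14))*1989 = (-6*(-2744) - 6*(-537824) - 56)*1989 = (16464 + 3226944 - 56)*1989 = 3243352*1989 = 6451027128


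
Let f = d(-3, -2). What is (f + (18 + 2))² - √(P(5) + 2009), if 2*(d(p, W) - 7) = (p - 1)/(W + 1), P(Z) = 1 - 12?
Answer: 841 - 3*√222 ≈ 796.30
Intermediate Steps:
P(Z) = -11
d(p, W) = 7 + (-1 + p)/(2*(1 + W)) (d(p, W) = 7 + ((p - 1)/(W + 1))/2 = 7 + ((-1 + p)/(1 + W))/2 = 7 + (-1 + p)/(2*(1 + W)))
f = 9 (f = (13 - 3 + 14*(-2))/(2*(1 - 2)) = (½)*(13 - 3 - 28)/(-1) = (½)*(-1)*(-18) = 9)
(f + (18 + 2))² - √(P(5) + 2009) = (9 + (18 + 2))² - √(-11 + 2009) = (9 + 20)² - √1998 = 29² - 3*√222 = 841 - 3*√222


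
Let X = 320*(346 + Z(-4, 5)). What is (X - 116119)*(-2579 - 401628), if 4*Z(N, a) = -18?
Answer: 2764371673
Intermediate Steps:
Z(N, a) = -9/2 (Z(N, a) = (¼)*(-18) = -9/2)
X = 109280 (X = 320*(346 - 9/2) = 320*(683/2) = 109280)
(X - 116119)*(-2579 - 401628) = (109280 - 116119)*(-2579 - 401628) = -6839*(-404207) = 2764371673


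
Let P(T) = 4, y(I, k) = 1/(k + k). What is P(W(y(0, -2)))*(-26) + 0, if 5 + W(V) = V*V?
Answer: -104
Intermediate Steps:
y(I, k) = 1/(2*k)
W(V) = -5 + V² (W(V) = -5 + V*V = -5 + V²)
P(W(y(0, -2)))*(-26) + 0 = 4*(-26) + 0 = -104 + 0 = -104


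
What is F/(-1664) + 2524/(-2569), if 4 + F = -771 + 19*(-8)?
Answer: -1818473/4274816 ≈ -0.42539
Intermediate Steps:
F = -927 (F = -4 + (-771 + 19*(-8)) = -4 + (-771 - 152) = -4 - 923 = -927)
F/(-1664) + 2524/(-2569) = -927/(-1664) + 2524/(-2569) = -927*(-1/1664) + 2524*(-1/2569) = 927/1664 - 2524/2569 = -1818473/4274816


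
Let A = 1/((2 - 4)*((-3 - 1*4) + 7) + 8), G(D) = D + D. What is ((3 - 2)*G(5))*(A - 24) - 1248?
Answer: -5947/4 ≈ -1486.8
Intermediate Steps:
G(D) = 2*D
A = ⅛ (A = 1/(-2*((-3 - 4) + 7) + 8) = 1/(-2*(-7 + 7) + 8) = 1/(-2*0 + 8) = 1/(0 + 8) = 1/8 = ⅛ ≈ 0.12500)
((3 - 2)*G(5))*(A - 24) - 1248 = ((3 - 2)*(2*5))*(⅛ - 24) - 1248 = (1*10)*(-191/8) - 1248 = 10*(-191/8) - 1248 = -955/4 - 1248 = -5947/4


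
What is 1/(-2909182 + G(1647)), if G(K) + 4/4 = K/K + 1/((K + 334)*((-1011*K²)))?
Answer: -5432788891719/15804971653588863859 ≈ -3.4374e-7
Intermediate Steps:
G(K) = -1/(1011*K²*(334 + K)) (G(K) = -1 + (K/K + 1/((K + 334)*((-1011*K²)))) = -1 + (1 + (-1/(1011*K²))/(334 + K)) = -1 + (1 - 1/(1011*K²*(334 + K))) = -1/(1011*K²*(334 + K)))
1/(-2909182 + G(1647)) = 1/(-2909182 - 1/1011/(1647²*(334 + 1647))) = 1/(-2909182 - 1/1011*1/2712609/1981) = 1/(-2909182 - 1/1011*1/2712609*1/1981) = 1/(-2909182 - 1/5432788891719) = 1/(-15804971653588863859/5432788891719) = -5432788891719/15804971653588863859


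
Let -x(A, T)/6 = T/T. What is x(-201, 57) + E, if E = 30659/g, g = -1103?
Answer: -37277/1103 ≈ -33.796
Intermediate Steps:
x(A, T) = -6 (x(A, T) = -6*T/T = -6*1 = -6)
E = -30659/1103 (E = 30659/(-1103) = 30659*(-1/1103) = -30659/1103 ≈ -27.796)
x(-201, 57) + E = -6 - 30659/1103 = -37277/1103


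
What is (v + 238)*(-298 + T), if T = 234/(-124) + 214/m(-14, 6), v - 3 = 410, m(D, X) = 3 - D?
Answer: -6359073/34 ≈ -1.8703e+5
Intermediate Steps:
v = 413 (v = 3 + 410 = 413)
T = 11279/1054 (T = 234/(-124) + 214/(3 - 1*(-14)) = 234*(-1/124) + 214/(3 + 14) = -117/62 + 214/17 = 11279/1054 ≈ 10.701)
(v + 238)*(-298 + T) = (413 + 238)*(-298 + 11279/1054) = 651*(-302813/1054) = -6359073/34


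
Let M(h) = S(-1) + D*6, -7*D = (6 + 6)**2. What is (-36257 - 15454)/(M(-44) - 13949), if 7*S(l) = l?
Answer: 120659/32836 ≈ 3.6746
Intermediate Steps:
D = -144/7 (D = -(6 + 6)**2/7 = -1/7*12**2 = -1/7*144 = -144/7 ≈ -20.571)
S(l) = l/7
M(h) = -865/7 (M(h) = (1/7)*(-1) - 144/7*6 = -1/7 - 864/7 = -865/7)
(-36257 - 15454)/(M(-44) - 13949) = (-36257 - 15454)/(-865/7 - 13949) = -51711/(-98508/7) = -51711*(-7/98508) = 120659/32836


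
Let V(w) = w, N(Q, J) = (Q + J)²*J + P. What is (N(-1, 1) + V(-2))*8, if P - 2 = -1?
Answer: -8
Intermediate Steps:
P = 1 (P = 2 - 1 = 1)
N(Q, J) = 1 + J*(J + Q)² (N(Q, J) = (Q + J)²*J + 1 = (J + Q)²*J + 1 = J*(J + Q)² + 1 = 1 + J*(J + Q)²)
(N(-1, 1) + V(-2))*8 = ((1 + 1*(1 - 1)²) - 2)*8 = ((1 + 1*0²) - 2)*8 = ((1 + 1*0) - 2)*8 = ((1 + 0) - 2)*8 = (1 - 2)*8 = -1*8 = -8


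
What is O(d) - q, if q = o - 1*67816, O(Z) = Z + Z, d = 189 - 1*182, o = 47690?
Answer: 20140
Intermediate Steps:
d = 7 (d = 189 - 182 = 7)
O(Z) = 2*Z
q = -20126 (q = 47690 - 1*67816 = 47690 - 67816 = -20126)
O(d) - q = 2*7 - 1*(-20126) = 14 + 20126 = 20140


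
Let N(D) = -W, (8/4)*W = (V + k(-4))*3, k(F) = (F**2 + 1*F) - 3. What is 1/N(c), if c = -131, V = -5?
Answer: -1/6 ≈ -0.16667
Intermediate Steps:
k(F) = -3 + F + F**2 (k(F) = (F**2 + F) - 3 = (F + F**2) - 3 = -3 + F + F**2)
W = 6 (W = ((-5 + (-3 - 4 + (-4)**2))*3)/2 = ((-5 + (-3 - 4 + 16))*3)/2 = ((-5 + 9)*3)/2 = (4*3)/2 = (1/2)*12 = 6)
N(D) = -6 (N(D) = -1*6 = -6)
1/N(c) = 1/(-6) = -1/6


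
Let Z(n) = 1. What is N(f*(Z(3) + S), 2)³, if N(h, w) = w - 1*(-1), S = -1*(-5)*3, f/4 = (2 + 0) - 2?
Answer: 27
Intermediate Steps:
f = 0 (f = 4*((2 + 0) - 2) = 4*(2 - 2) = 4*0 = 0)
S = 15 (S = 5*3 = 15)
N(h, w) = 1 + w (N(h, w) = w + 1 = 1 + w)
N(f*(Z(3) + S), 2)³ = (1 + 2)³ = 3³ = 27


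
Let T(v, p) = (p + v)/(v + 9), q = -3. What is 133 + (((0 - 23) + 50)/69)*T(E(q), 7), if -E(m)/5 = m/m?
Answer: 6127/46 ≈ 133.20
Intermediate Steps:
E(m) = -5 (E(m) = -5*m/m = -5*1 = -5)
T(v, p) = (p + v)/(9 + v)
133 + (((0 - 23) + 50)/69)*T(E(q), 7) = 133 + (((0 - 23) + 50)/69)*((7 - 5)/(9 - 5)) = 133 + ((-23 + 50)*(1/69))*(2/4) = 133 + (27*(1/69))*((¼)*2) = 133 + (9/23)*(½) = 133 + 9/46 = 6127/46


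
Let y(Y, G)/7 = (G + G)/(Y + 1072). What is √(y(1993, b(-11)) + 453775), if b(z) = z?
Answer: √4262863977365/3065 ≈ 673.63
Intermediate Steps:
y(Y, G) = 14*G/(1072 + Y) (y(Y, G) = 7*((G + G)/(Y + 1072)) = 7*((2*G)/(1072 + Y)) = 7*(2*G/(1072 + Y)) = 14*G/(1072 + Y))
√(y(1993, b(-11)) + 453775) = √(14*(-11)/(1072 + 1993) + 453775) = √(14*(-11)/3065 + 453775) = √(14*(-11)*(1/3065) + 453775) = √(-154/3065 + 453775) = √(1390820221/3065) = √4262863977365/3065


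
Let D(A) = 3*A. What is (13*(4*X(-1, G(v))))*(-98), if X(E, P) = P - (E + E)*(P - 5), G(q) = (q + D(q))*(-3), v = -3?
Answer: -499408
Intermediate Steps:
G(q) = -12*q (G(q) = (q + 3*q)*(-3) = (4*q)*(-3) = -12*q)
X(E, P) = P - 2*E*(-5 + P)
(13*(4*X(-1, G(v))))*(-98) = (13*(4*(-12*(-3) + 10*(-1) - 2*(-1)*(-12*(-3)))))*(-98) = (13*(4*(36 - 10 - 2*(-1)*36)))*(-98) = (13*(4*(36 - 10 + 72)))*(-98) = (13*(4*98))*(-98) = (13*392)*(-98) = 5096*(-98) = -499408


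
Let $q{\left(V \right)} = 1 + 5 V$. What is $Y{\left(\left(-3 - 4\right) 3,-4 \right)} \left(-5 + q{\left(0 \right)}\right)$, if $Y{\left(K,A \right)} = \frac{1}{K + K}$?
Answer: $\frac{2}{21} \approx 0.095238$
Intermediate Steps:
$Y{\left(K,A \right)} = \frac{1}{2 K}$
$Y{\left(\left(-3 - 4\right) 3,-4 \right)} \left(-5 + q{\left(0 \right)}\right) = \frac{1}{2 \left(-3 - 4\right) 3} \left(-5 + \left(1 + 5 \cdot 0\right)\right) = \frac{1}{2 \left(\left(-7\right) 3\right)} \left(-5 + \left(1 + 0\right)\right) = \frac{1}{2 \left(-21\right)} \left(-5 + 1\right) = \frac{1}{2} \left(- \frac{1}{21}\right) \left(-4\right) = \left(- \frac{1}{42}\right) \left(-4\right) = \frac{2}{21}$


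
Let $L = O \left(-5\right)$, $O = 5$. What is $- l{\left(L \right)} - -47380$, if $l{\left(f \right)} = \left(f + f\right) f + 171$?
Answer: $45959$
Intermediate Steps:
$L = -25$ ($L = 5 \left(-5\right) = -25$)
$l{\left(f \right)} = 171 + 2 f^{2}$ ($l{\left(f \right)} = 2 f f + 171 = 2 f^{2} + 171 = 171 + 2 f^{2}$)
$- l{\left(L \right)} - -47380 = - (171 + 2 \left(-25\right)^{2}) - -47380 = - (171 + 2 \cdot 625) + 47380 = - (171 + 1250) + 47380 = \left(-1\right) 1421 + 47380 = -1421 + 47380 = 45959$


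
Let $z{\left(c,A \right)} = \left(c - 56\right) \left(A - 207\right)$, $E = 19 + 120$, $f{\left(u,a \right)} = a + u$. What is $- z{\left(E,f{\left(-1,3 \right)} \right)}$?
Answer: $17015$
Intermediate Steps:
$E = 139$
$z{\left(c,A \right)} = \left(-207 + A\right) \left(-56 + c\right)$ ($z{\left(c,A \right)} = \left(-56 + c\right) \left(-207 + A\right) = \left(-207 + A\right) \left(-56 + c\right)$)
$- z{\left(E,f{\left(-1,3 \right)} \right)} = - (11592 - 28773 - 56 \left(3 - 1\right) + \left(3 - 1\right) 139) = - (11592 - 28773 - 112 + 2 \cdot 139) = - (11592 - 28773 - 112 + 278) = \left(-1\right) \left(-17015\right) = 17015$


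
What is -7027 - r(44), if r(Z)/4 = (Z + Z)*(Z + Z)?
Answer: -38003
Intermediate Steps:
r(Z) = 16*Z² (r(Z) = 4*((Z + Z)*(Z + Z)) = 4*((2*Z)*(2*Z)) = 4*(4*Z²) = 16*Z²)
-7027 - r(44) = -7027 - 16*44² = -7027 - 16*1936 = -7027 - 1*30976 = -7027 - 30976 = -38003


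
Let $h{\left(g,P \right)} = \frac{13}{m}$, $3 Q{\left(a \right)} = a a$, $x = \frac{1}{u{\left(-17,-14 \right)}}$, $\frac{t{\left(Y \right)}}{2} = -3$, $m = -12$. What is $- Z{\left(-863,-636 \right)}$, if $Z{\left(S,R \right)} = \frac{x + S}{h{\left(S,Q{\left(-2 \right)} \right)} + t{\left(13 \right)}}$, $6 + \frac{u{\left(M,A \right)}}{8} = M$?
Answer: $- \frac{476379}{3910} \approx -121.84$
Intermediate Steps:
$u{\left(M,A \right)} = -48 + 8 M$
$t{\left(Y \right)} = -6$ ($t{\left(Y \right)} = 2 \left(-3\right) = -6$)
$x = - \frac{1}{184}$ ($x = \frac{1}{-48 + 8 \left(-17\right)} = \frac{1}{-48 - 136} = \frac{1}{-184} = - \frac{1}{184} \approx -0.0054348$)
$Q{\left(a \right)} = \frac{a^{2}}{3}$ ($Q{\left(a \right)} = \frac{a a}{3} = \frac{a^{2}}{3}$)
$h{\left(g,P \right)} = - \frac{13}{12}$ ($h{\left(g,P \right)} = \frac{13}{-12} = 13 \left(- \frac{1}{12}\right) = - \frac{13}{12}$)
$Z{\left(S,R \right)} = \frac{3}{3910} - \frac{12 S}{85}$ ($Z{\left(S,R \right)} = \frac{- \frac{1}{184} + S}{- \frac{13}{12} - 6} = \frac{- \frac{1}{184} + S}{- \frac{85}{12}} = \left(- \frac{1}{184} + S\right) \left(- \frac{12}{85}\right) = \frac{3}{3910} - \frac{12 S}{85}$)
$- Z{\left(-863,-636 \right)} = - (\frac{3}{3910} - - \frac{10356}{85}) = - (\frac{3}{3910} + \frac{10356}{85}) = \left(-1\right) \frac{476379}{3910} = - \frac{476379}{3910}$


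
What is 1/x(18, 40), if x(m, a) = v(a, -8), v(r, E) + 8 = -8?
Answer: -1/16 ≈ -0.062500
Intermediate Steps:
v(r, E) = -16 (v(r, E) = -8 - 8 = -16)
x(m, a) = -16
1/x(18, 40) = 1/(-16) = -1/16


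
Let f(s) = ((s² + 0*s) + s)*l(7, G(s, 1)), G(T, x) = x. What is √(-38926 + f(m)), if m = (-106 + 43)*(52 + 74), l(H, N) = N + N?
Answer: √125968886 ≈ 11224.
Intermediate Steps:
l(H, N) = 2*N
m = -7938 (m = -63*126 = -7938)
f(s) = 2*s + 2*s² (f(s) = ((s² + 0*s) + s)*(2*1) = ((s² + 0) + s)*2 = (s² + s)*2 = (s + s²)*2 = 2*s + 2*s²)
√(-38926 + f(m)) = √(-38926 + 2*(-7938)*(1 - 7938)) = √(-38926 + 2*(-7938)*(-7937)) = √(-38926 + 126007812) = √125968886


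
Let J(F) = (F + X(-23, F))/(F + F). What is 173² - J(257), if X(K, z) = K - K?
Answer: 59857/2 ≈ 29929.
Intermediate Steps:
X(K, z) = 0
J(F) = ½ (J(F) = (F + 0)/(F + F) = F/((2*F)) = F*(1/(2*F)) = ½)
173² - J(257) = 173² - 1*½ = 29929 - ½ = 59857/2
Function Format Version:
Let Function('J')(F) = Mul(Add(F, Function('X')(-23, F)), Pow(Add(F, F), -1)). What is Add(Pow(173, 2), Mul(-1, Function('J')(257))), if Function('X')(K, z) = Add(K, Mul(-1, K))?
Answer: Rational(59857, 2) ≈ 29929.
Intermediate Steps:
Function('X')(K, z) = 0
Function('J')(F) = Rational(1, 2) (Function('J')(F) = Mul(Add(F, 0), Pow(Add(F, F), -1)) = Mul(F, Pow(Mul(2, F), -1)) = Mul(F, Mul(Rational(1, 2), Pow(F, -1))) = Rational(1, 2))
Add(Pow(173, 2), Mul(-1, Function('J')(257))) = Add(Pow(173, 2), Mul(-1, Rational(1, 2))) = Add(29929, Rational(-1, 2)) = Rational(59857, 2)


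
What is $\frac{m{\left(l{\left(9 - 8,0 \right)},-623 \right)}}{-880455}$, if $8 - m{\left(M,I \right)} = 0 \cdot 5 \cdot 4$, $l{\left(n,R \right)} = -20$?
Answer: $- \frac{8}{880455} \approx -9.0862 \cdot 10^{-6}$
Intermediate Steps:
$m{\left(M,I \right)} = 8$ ($m{\left(M,I \right)} = 8 - 0 \cdot 5 \cdot 4 = 8 - 0 \cdot 4 = 8 - 0 = 8 + 0 = 8$)
$\frac{m{\left(l{\left(9 - 8,0 \right)},-623 \right)}}{-880455} = \frac{8}{-880455} = 8 \left(- \frac{1}{880455}\right) = - \frac{8}{880455}$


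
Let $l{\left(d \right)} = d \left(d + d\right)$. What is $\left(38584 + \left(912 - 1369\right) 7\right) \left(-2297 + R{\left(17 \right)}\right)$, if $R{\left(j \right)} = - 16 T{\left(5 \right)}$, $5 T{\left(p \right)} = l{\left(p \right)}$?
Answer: $-86940945$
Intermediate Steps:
$l{\left(d \right)} = 2 d^{2}$ ($l{\left(d \right)} = d 2 d = 2 d^{2}$)
$T{\left(p \right)} = \frac{2 p^{2}}{5}$
$R{\left(j \right)} = -160$ ($R{\left(j \right)} = - 16 \frac{2 \cdot 5^{2}}{5} = - 16 \cdot \frac{2}{5} \cdot 25 = \left(-16\right) 10 = -160$)
$\left(38584 + \left(912 - 1369\right) 7\right) \left(-2297 + R{\left(17 \right)}\right) = \left(38584 + \left(912 - 1369\right) 7\right) \left(-2297 - 160\right) = \left(38584 + \left(912 - 1369\right) 7\right) \left(-2457\right) = \left(38584 - 3199\right) \left(-2457\right) = 35385 \left(-2457\right) = -86940945$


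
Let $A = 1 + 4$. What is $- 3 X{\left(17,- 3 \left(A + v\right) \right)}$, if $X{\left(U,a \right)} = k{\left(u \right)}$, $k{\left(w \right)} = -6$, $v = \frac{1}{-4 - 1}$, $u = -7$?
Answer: $18$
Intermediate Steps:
$A = 5$
$v = - \frac{1}{5}$ ($v = \frac{1}{-5} = - \frac{1}{5} \approx -0.2$)
$X{\left(U,a \right)} = -6$
$- 3 X{\left(17,- 3 \left(A + v\right) \right)} = \left(-3\right) \left(-6\right) = 18$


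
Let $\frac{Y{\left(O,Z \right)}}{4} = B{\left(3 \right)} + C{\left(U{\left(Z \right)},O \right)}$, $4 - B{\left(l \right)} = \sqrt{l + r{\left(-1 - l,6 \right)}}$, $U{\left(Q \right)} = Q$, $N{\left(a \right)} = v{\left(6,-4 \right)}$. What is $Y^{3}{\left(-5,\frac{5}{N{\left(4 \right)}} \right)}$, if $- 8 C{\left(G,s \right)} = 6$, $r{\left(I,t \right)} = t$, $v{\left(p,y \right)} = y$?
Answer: $1$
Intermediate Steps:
$N{\left(a \right)} = -4$
$B{\left(l \right)} = 4 - \sqrt{6 + l}$ ($B{\left(l \right)} = 4 - \sqrt{l + 6} = 4 - \sqrt{6 + l}$)
$C{\left(G,s \right)} = - \frac{3}{4}$ ($C{\left(G,s \right)} = \left(- \frac{1}{8}\right) 6 = - \frac{3}{4}$)
$Y{\left(O,Z \right)} = 1$ ($Y{\left(O,Z \right)} = 4 \left(\left(4 - \sqrt{6 + 3}\right) - \frac{3}{4}\right) = 4 \left(\left(4 - \sqrt{9}\right) - \frac{3}{4}\right) = 4 \left(\left(4 - 3\right) - \frac{3}{4}\right) = 4 \left(1 - \frac{3}{4}\right) = 4 \cdot \frac{1}{4} = 1$)
$Y^{3}{\left(-5,\frac{5}{N{\left(4 \right)}} \right)} = 1^{3} = 1$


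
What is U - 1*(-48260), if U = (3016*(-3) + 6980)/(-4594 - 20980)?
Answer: 617101654/12787 ≈ 48260.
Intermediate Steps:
U = 1034/12787 (U = (-9048 + 6980)/(-25574) = -2068*(-1/25574) = 1034/12787 ≈ 0.080863)
U - 1*(-48260) = 1034/12787 - 1*(-48260) = 1034/12787 + 48260 = 617101654/12787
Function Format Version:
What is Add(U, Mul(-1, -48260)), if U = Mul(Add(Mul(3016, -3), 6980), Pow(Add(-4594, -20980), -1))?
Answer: Rational(617101654, 12787) ≈ 48260.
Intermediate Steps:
U = Rational(1034, 12787) (U = Mul(Add(-9048, 6980), Pow(-25574, -1)) = Mul(-2068, Rational(-1, 25574)) = Rational(1034, 12787) ≈ 0.080863)
Add(U, Mul(-1, -48260)) = Add(Rational(1034, 12787), Mul(-1, -48260)) = Add(Rational(1034, 12787), 48260) = Rational(617101654, 12787)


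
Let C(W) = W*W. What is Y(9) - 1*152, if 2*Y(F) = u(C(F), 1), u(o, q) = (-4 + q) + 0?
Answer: -307/2 ≈ -153.50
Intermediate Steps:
C(W) = W²
u(o, q) = -4 + q
Y(F) = -3/2 (Y(F) = (-4 + 1)/2 = (½)*(-3) = -3/2)
Y(9) - 1*152 = -3/2 - 1*152 = -3/2 - 152 = -307/2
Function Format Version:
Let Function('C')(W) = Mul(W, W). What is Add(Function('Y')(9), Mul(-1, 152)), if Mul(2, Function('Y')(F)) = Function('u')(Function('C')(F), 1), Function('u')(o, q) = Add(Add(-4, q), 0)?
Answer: Rational(-307, 2) ≈ -153.50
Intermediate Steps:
Function('C')(W) = Pow(W, 2)
Function('u')(o, q) = Add(-4, q)
Function('Y')(F) = Rational(-3, 2) (Function('Y')(F) = Mul(Rational(1, 2), Add(-4, 1)) = Mul(Rational(1, 2), -3) = Rational(-3, 2))
Add(Function('Y')(9), Mul(-1, 152)) = Add(Rational(-3, 2), Mul(-1, 152)) = Add(Rational(-3, 2), -152) = Rational(-307, 2)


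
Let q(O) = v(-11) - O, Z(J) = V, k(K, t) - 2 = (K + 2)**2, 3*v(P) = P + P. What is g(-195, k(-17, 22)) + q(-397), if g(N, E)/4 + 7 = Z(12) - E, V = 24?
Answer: -1351/3 ≈ -450.33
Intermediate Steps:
v(P) = 2*P/3 (v(P) = (P + P)/3 = (2*P)/3 = 2*P/3)
k(K, t) = 2 + (2 + K)**2 (k(K, t) = 2 + (K + 2)**2 = 2 + (2 + K)**2)
Z(J) = 24
q(O) = -22/3 - O (q(O) = (2/3)*(-11) - O = -22/3 - O)
g(N, E) = 68 - 4*E (g(N, E) = -28 + 4*(24 - E) = -28 + (96 - 4*E) = 68 - 4*E)
g(-195, k(-17, 22)) + q(-397) = (68 - 4*(2 + (2 - 17)**2)) + (-22/3 - 1*(-397)) = (68 - 4*(2 + (-15)**2)) + (-22/3 + 397) = (68 - 4*(2 + 225)) + 1169/3 = (68 - 4*227) + 1169/3 = (68 - 908) + 1169/3 = -840 + 1169/3 = -1351/3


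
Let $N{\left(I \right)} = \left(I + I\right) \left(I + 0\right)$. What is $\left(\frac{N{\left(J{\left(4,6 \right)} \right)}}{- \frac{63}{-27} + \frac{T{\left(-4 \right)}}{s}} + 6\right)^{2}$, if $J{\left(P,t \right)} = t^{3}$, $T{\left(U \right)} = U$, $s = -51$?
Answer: $\frac{2517140902500}{1681} \approx 1.4974 \cdot 10^{9}$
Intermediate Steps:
$N{\left(I \right)} = 2 I^{2}$ ($N{\left(I \right)} = 2 I I = 2 I^{2}$)
$\left(\frac{N{\left(J{\left(4,6 \right)} \right)}}{- \frac{63}{-27} + \frac{T{\left(-4 \right)}}{s}} + 6\right)^{2} = \left(\frac{2 \left(6^{3}\right)^{2}}{- \frac{63}{-27} - \frac{4}{-51}} + 6\right)^{2} = \left(\frac{2 \cdot 216^{2}}{\left(-63\right) \left(- \frac{1}{27}\right) - - \frac{4}{51}} + 6\right)^{2} = \left(\frac{2 \cdot 46656}{\frac{7}{3} + \frac{4}{51}} + 6\right)^{2} = \left(\frac{93312}{\frac{41}{17}} + 6\right)^{2} = \left(93312 \cdot \frac{17}{41} + 6\right)^{2} = \left(\frac{1586304}{41} + 6\right)^{2} = \left(\frac{1586550}{41}\right)^{2} = \frac{2517140902500}{1681}$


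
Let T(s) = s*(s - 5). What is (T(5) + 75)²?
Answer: 5625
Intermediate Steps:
T(s) = s*(-5 + s)
(T(5) + 75)² = (5*(-5 + 5) + 75)² = (5*0 + 75)² = (0 + 75)² = 75² = 5625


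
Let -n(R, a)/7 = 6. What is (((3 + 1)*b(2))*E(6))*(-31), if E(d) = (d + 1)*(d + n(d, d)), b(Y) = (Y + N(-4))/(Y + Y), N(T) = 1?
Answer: 23436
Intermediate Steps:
n(R, a) = -42 (n(R, a) = -7*6 = -42)
b(Y) = (1 + Y)/(2*Y) (b(Y) = (Y + 1)/(Y + Y) = (1 + Y)/((2*Y)) = (1 + Y)*(1/(2*Y)) = (1 + Y)/(2*Y))
E(d) = (1 + d)*(-42 + d) (E(d) = (d + 1)*(d - 42) = (1 + d)*(-42 + d))
(((3 + 1)*b(2))*E(6))*(-31) = (((3 + 1)*((½)*(1 + 2)/2))*(-42 + 6² - 41*6))*(-31) = ((4*((½)*(½)*3))*(-42 + 36 - 246))*(-31) = ((4*(¾))*(-252))*(-31) = (3*(-252))*(-31) = -756*(-31) = 23436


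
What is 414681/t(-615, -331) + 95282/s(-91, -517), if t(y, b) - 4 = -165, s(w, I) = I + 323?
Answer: -47894258/15617 ≈ -3066.8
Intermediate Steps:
s(w, I) = 323 + I
t(y, b) = -161 (t(y, b) = 4 - 165 = -161)
414681/t(-615, -331) + 95282/s(-91, -517) = 414681/(-161) + 95282/(323 - 517) = 414681*(-1/161) + 95282/(-194) = -414681/161 + 95282*(-1/194) = -414681/161 - 47641/97 = -47894258/15617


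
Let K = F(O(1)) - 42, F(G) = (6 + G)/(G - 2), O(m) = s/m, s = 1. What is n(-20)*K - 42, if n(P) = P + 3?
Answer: 791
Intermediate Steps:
n(P) = 3 + P
O(m) = 1/m
F(G) = (6 + G)/(-2 + G)
K = -49 (K = (6 + 1/1)/(-2 + 1/1) - 42 = (6 + 1)/(-2 + 1) - 42 = 7/(-1) - 42 = -1*7 - 42 = -7 - 42 = -49)
n(-20)*K - 42 = (3 - 20)*(-49) - 42 = -17*(-49) - 42 = 833 - 42 = 791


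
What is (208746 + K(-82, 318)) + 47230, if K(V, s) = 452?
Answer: 256428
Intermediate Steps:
(208746 + K(-82, 318)) + 47230 = (208746 + 452) + 47230 = 209198 + 47230 = 256428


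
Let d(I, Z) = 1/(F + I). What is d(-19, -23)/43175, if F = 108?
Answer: 1/3842575 ≈ 2.6024e-7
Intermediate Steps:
d(I, Z) = 1/(108 + I)
d(-19, -23)/43175 = 1/((108 - 19)*43175) = (1/43175)/89 = (1/89)*(1/43175) = 1/3842575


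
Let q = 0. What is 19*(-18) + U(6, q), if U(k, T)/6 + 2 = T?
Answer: -354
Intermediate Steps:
U(k, T) = -12 + 6*T
19*(-18) + U(6, q) = 19*(-18) + (-12 + 6*0) = -342 + (-12 + 0) = -342 - 12 = -354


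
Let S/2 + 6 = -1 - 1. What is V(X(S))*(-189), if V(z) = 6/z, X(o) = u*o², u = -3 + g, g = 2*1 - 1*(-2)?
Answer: -567/128 ≈ -4.4297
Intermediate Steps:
g = 4 (g = 2 + 2 = 4)
S = -16 (S = -12 + 2*(-1 - 1) = -12 + 2*(-2) = -12 - 4 = -16)
u = 1 (u = -3 + 4 = 1)
X(o) = o² (X(o) = 1*o² = o²)
V(X(S))*(-189) = (6/((-16)²))*(-189) = (6/256)*(-189) = (6*(1/256))*(-189) = (3/128)*(-189) = -567/128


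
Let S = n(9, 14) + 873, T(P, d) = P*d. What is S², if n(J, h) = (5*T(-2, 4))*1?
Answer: 693889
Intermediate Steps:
n(J, h) = -40 (n(J, h) = (5*(-2*4))*1 = (5*(-8))*1 = -40*1 = -40)
S = 833 (S = -40 + 873 = 833)
S² = 833² = 693889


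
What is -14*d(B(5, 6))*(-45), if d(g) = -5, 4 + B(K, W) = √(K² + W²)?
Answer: -3150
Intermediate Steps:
B(K, W) = -4 + √(K² + W²)
-14*d(B(5, 6))*(-45) = -14*(-5)*(-45) = 70*(-45) = -3150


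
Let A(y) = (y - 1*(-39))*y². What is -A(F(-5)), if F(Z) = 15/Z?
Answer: -324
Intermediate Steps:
A(y) = y²*(39 + y) (A(y) = (y + 39)*y² = (39 + y)*y² = y²*(39 + y))
-A(F(-5)) = -(15/(-5))²*(39 + 15/(-5)) = -(15*(-⅕))²*(39 + 15*(-⅕)) = -(-3)²*(39 - 3) = -9*36 = -1*324 = -324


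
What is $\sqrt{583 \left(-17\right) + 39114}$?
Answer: $\sqrt{29203} \approx 170.89$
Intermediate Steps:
$\sqrt{583 \left(-17\right) + 39114} = \sqrt{-9911 + 39114} = \sqrt{29203}$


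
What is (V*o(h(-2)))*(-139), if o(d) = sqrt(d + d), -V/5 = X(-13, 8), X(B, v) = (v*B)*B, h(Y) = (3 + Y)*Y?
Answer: 1879280*I ≈ 1.8793e+6*I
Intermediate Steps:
h(Y) = Y*(3 + Y)
X(B, v) = v*B**2 (X(B, v) = (B*v)*B = v*B**2)
V = -6760 (V = -40*(-13)**2 = -40*169 = -5*1352 = -6760)
o(d) = sqrt(2)*sqrt(d) (o(d) = sqrt(2*d) = sqrt(2)*sqrt(d))
(V*o(h(-2)))*(-139) = -6760*sqrt(2)*sqrt(-2*(3 - 2))*(-139) = -6760*sqrt(2)*sqrt(-2*1)*(-139) = -6760*sqrt(2)*sqrt(-2)*(-139) = -6760*sqrt(2)*I*sqrt(2)*(-139) = -13520*I*(-139) = 1879280*I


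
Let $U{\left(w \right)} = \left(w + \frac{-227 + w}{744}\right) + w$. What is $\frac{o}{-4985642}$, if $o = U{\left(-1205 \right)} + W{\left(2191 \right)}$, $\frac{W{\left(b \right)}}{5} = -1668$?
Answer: $\frac{999929}{463664706} \approx 0.0021566$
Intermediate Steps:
$W{\left(b \right)} = -8340$ ($W{\left(b \right)} = 5 \left(-1668\right) = -8340$)
$U{\left(w \right)} = - \frac{227}{744} + \frac{1489 w}{744}$ ($U{\left(w \right)} = \left(w + \left(-227 + w\right) \frac{1}{744}\right) + w = \left(w + \left(- \frac{227}{744} + \frac{w}{744}\right)\right) + w = \left(- \frac{227}{744} + \frac{745 w}{744}\right) + w = - \frac{227}{744} + \frac{1489 w}{744}$)
$o = - \frac{999929}{93}$ ($o = \left(- \frac{227}{744} + \frac{1489}{744} \left(-1205\right)\right) - 8340 = \left(- \frac{227}{744} - \frac{1794245}{744}\right) - 8340 = - \frac{224309}{93} - 8340 = - \frac{999929}{93} \approx -10752.0$)
$\frac{o}{-4985642} = - \frac{999929}{93 \left(-4985642\right)} = \left(- \frac{999929}{93}\right) \left(- \frac{1}{4985642}\right) = \frac{999929}{463664706}$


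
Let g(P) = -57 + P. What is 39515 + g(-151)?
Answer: 39307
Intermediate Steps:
39515 + g(-151) = 39515 + (-57 - 151) = 39515 - 208 = 39307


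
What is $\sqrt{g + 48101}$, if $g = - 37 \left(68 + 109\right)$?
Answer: $28 \sqrt{53} \approx 203.84$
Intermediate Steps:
$g = -6549$ ($g = \left(-37\right) 177 = -6549$)
$\sqrt{g + 48101} = \sqrt{-6549 + 48101} = \sqrt{41552} = 28 \sqrt{53}$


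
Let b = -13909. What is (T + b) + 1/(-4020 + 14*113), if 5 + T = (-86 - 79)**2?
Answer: 32452217/2438 ≈ 13311.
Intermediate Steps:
T = 27220 (T = -5 + (-86 - 79)**2 = -5 + (-165)**2 = -5 + 27225 = 27220)
(T + b) + 1/(-4020 + 14*113) = (27220 - 13909) + 1/(-4020 + 14*113) = 13311 + 1/(-4020 + 1582) = 13311 + 1/(-2438) = 13311 - 1/2438 = 32452217/2438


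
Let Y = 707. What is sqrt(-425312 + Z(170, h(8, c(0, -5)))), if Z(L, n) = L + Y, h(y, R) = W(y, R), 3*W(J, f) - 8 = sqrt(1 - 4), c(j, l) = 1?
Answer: I*sqrt(424435) ≈ 651.49*I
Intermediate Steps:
W(J, f) = 8/3 + I*sqrt(3)/3 (W(J, f) = 8/3 + sqrt(1 - 4)/3 = 8/3 + sqrt(-3)/3 = 8/3 + (I*sqrt(3))/3 = 8/3 + I*sqrt(3)/3)
h(y, R) = 8/3 + I*sqrt(3)/3
Z(L, n) = 707 + L (Z(L, n) = L + 707 = 707 + L)
sqrt(-425312 + Z(170, h(8, c(0, -5)))) = sqrt(-425312 + (707 + 170)) = sqrt(-425312 + 877) = sqrt(-424435) = I*sqrt(424435)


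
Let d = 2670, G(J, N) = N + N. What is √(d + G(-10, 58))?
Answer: √2786 ≈ 52.783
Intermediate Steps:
G(J, N) = 2*N
√(d + G(-10, 58)) = √(2670 + 2*58) = √(2670 + 116) = √2786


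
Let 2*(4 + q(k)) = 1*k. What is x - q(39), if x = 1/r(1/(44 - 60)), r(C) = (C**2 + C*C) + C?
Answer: -473/14 ≈ -33.786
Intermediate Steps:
r(C) = C + 2*C**2 (r(C) = (C**2 + C**2) + C = 2*C**2 + C = C + 2*C**2)
q(k) = -4 + k/2 (q(k) = -4 + (1*k)/2 = -4 + k/2)
x = -128/7 (x = 1/((1 + 2/(44 - 60))/(44 - 60)) = 1/((1 + 2/(-16))/(-16)) = 1/(-(1 + 2*(-1/16))/16) = 1/(-(1 - 1/8)/16) = 1/(-1/16*7/8) = 1/(-7/128) = -128/7 ≈ -18.286)
x - q(39) = -128/7 - (-4 + (1/2)*39) = -128/7 - (-4 + 39/2) = -128/7 - 1*31/2 = -128/7 - 31/2 = -473/14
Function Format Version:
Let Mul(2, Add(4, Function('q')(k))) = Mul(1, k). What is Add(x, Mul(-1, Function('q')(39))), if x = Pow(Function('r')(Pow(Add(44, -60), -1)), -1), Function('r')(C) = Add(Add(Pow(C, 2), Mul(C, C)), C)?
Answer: Rational(-473, 14) ≈ -33.786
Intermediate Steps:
Function('r')(C) = Add(C, Mul(2, Pow(C, 2))) (Function('r')(C) = Add(Add(Pow(C, 2), Pow(C, 2)), C) = Add(Mul(2, Pow(C, 2)), C) = Add(C, Mul(2, Pow(C, 2))))
Function('q')(k) = Add(-4, Mul(Rational(1, 2), k)) (Function('q')(k) = Add(-4, Mul(Rational(1, 2), Mul(1, k))) = Add(-4, Mul(Rational(1, 2), k)))
x = Rational(-128, 7) (x = Pow(Mul(Pow(Add(44, -60), -1), Add(1, Mul(2, Pow(Add(44, -60), -1)))), -1) = Pow(Mul(Pow(-16, -1), Add(1, Mul(2, Pow(-16, -1)))), -1) = Pow(Mul(Rational(-1, 16), Add(1, Mul(2, Rational(-1, 16)))), -1) = Pow(Mul(Rational(-1, 16), Add(1, Rational(-1, 8))), -1) = Pow(Mul(Rational(-1, 16), Rational(7, 8)), -1) = Pow(Rational(-7, 128), -1) = Rational(-128, 7) ≈ -18.286)
Add(x, Mul(-1, Function('q')(39))) = Add(Rational(-128, 7), Mul(-1, Add(-4, Mul(Rational(1, 2), 39)))) = Add(Rational(-128, 7), Mul(-1, Add(-4, Rational(39, 2)))) = Add(Rational(-128, 7), Mul(-1, Rational(31, 2))) = Add(Rational(-128, 7), Rational(-31, 2)) = Rational(-473, 14)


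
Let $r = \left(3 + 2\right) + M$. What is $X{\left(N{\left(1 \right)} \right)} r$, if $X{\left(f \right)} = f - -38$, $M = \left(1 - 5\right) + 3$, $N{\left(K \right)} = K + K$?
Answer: $160$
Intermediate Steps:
$N{\left(K \right)} = 2 K$
$M = -1$ ($M = -4 + 3 = -1$)
$X{\left(f \right)} = 38 + f$ ($X{\left(f \right)} = f + 38 = 38 + f$)
$r = 4$ ($r = \left(3 + 2\right) - 1 = 5 - 1 = 4$)
$X{\left(N{\left(1 \right)} \right)} r = \left(38 + 2 \cdot 1\right) 4 = \left(38 + 2\right) 4 = 40 \cdot 4 = 160$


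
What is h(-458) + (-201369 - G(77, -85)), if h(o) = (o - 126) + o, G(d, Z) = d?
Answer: -202488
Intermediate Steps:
h(o) = -126 + 2*o (h(o) = (-126 + o) + o = -126 + 2*o)
h(-458) + (-201369 - G(77, -85)) = (-126 + 2*(-458)) + (-201369 - 1*77) = (-126 - 916) + (-201369 - 77) = -1042 - 201446 = -202488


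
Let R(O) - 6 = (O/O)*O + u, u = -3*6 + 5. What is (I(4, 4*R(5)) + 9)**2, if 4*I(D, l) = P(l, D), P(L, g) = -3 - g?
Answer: 841/16 ≈ 52.563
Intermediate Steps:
u = -13 (u = -18 + 5 = -13)
R(O) = -7 + O (R(O) = 6 + ((O/O)*O - 13) = 6 + (1*O - 13) = 6 + (O - 13) = 6 + (-13 + O) = -7 + O)
I(D, l) = -3/4 - D/4 (I(D, l) = (-3 - D)/4 = -3/4 - D/4)
(I(4, 4*R(5)) + 9)**2 = ((-3/4 - 1/4*4) + 9)**2 = ((-3/4 - 1) + 9)**2 = (-7/4 + 9)**2 = (29/4)**2 = 841/16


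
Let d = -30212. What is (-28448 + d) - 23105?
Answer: -81765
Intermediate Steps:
(-28448 + d) - 23105 = (-28448 - 30212) - 23105 = -58660 - 23105 = -81765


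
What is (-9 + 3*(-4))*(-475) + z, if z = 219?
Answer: 10194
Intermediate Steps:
(-9 + 3*(-4))*(-475) + z = (-9 + 3*(-4))*(-475) + 219 = (-9 - 12)*(-475) + 219 = -21*(-475) + 219 = 9975 + 219 = 10194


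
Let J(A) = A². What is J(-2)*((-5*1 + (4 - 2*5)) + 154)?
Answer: 572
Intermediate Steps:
J(-2)*((-5*1 + (4 - 2*5)) + 154) = (-2)²*((-5*1 + (4 - 2*5)) + 154) = 4*((-5 + (4 - 10)) + 154) = 4*((-5 - 6) + 154) = 4*(-11 + 154) = 4*143 = 572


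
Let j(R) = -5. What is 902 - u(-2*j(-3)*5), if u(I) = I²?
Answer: -1598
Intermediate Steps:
902 - u(-2*j(-3)*5) = 902 - (-2*(-5)*5)² = 902 - (10*5)² = 902 - 1*50² = 902 - 1*2500 = 902 - 2500 = -1598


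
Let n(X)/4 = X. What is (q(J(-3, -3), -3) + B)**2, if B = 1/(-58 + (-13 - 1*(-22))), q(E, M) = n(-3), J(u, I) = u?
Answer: 346921/2401 ≈ 144.49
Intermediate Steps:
n(X) = 4*X
q(E, M) = -12 (q(E, M) = 4*(-3) = -12)
B = -1/49 (B = 1/(-58 + (-13 + 22)) = 1/(-58 + 9) = 1/(-49) = -1/49 ≈ -0.020408)
(q(J(-3, -3), -3) + B)**2 = (-12 - 1/49)**2 = (-589/49)**2 = 346921/2401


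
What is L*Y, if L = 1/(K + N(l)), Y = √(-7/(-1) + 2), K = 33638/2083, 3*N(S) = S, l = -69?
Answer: -2083/4757 ≈ -0.43788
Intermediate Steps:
N(S) = S/3
K = 33638/2083 (K = 33638*(1/2083) = 33638/2083 ≈ 16.149)
Y = 3 (Y = √(-7*(-1) + 2) = √(7 + 2) = √9 = 3)
L = -2083/14271 (L = 1/(33638/2083 + (⅓)*(-69)) = 1/(33638/2083 - 23) = 1/(-14271/2083) = -2083/14271 ≈ -0.14596)
L*Y = -2083/14271*3 = -2083/4757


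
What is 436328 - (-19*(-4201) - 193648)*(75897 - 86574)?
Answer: -1214915905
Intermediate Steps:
436328 - (-19*(-4201) - 193648)*(75897 - 86574) = 436328 - (79819 - 193648)*(-10677) = 436328 - (-113829)*(-10677) = 436328 - 1*1215352233 = 436328 - 1215352233 = -1214915905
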